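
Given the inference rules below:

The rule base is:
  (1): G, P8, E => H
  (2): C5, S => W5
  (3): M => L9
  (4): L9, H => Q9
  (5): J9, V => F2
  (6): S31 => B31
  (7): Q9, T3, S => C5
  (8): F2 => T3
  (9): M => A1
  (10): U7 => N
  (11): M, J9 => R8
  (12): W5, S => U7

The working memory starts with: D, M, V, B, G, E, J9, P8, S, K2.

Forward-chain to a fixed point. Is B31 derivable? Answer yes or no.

no

Round 1 fires (1), (3), (5), (9), (11), giving H, L9, F2, A1, R8.
Round 2 fires (4), (8), giving Q9, T3.
Round 3 fires (7), giving C5.
Round 4 fires (2), giving W5.
Round 5 fires (12), giving U7.
Round 6 fires (10), giving N.
Fixed point reached. B31 is concluded only by (6); (6) needs S31 (never derived).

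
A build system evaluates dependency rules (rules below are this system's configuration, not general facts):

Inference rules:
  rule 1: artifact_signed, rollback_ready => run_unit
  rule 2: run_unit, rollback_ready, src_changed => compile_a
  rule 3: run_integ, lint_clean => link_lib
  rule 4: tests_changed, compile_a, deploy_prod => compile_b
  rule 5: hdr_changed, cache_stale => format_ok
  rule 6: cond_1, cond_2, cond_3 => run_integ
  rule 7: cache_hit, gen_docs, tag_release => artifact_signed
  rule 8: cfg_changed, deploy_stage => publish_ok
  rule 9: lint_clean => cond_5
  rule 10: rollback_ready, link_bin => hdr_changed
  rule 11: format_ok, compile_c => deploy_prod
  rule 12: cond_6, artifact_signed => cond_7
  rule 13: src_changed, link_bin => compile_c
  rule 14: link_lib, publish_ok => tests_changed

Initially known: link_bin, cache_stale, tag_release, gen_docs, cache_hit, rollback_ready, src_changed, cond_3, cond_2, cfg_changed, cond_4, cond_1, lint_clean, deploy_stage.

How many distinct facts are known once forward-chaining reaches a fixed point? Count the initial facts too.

[1] rule 6 [cond_1, cond_2, cond_3 => run_integ]; rule 7 [cache_hit, gen_docs, tag_release => artifact_signed]; rule 8 [cfg_changed, deploy_stage => publish_ok]; rule 9 [lint_clean => cond_5]; rule 10 [rollback_ready, link_bin => hdr_changed]; rule 13 [src_changed, link_bin => compile_c]. ⇒ new: run_integ, artifact_signed, publish_ok, cond_5, hdr_changed, compile_c.
[2] rule 1 [artifact_signed, rollback_ready => run_unit]; rule 3 [run_integ, lint_clean => link_lib]; rule 5 [hdr_changed, cache_stale => format_ok]. ⇒ new: run_unit, link_lib, format_ok.
[3] rule 2 [run_unit, rollback_ready, src_changed => compile_a]; rule 11 [format_ok, compile_c => deploy_prod]; rule 14 [link_lib, publish_ok => tests_changed]. ⇒ new: compile_a, deploy_prod, tests_changed.
[4] rule 4 [tests_changed, compile_a, deploy_prod => compile_b]. ⇒ new: compile_b.
Closure: {artifact_signed, cache_hit, cache_stale, cfg_changed, compile_a, compile_b, compile_c, cond_1, cond_2, cond_3, cond_4, cond_5, deploy_prod, deploy_stage, format_ok, gen_docs, hdr_changed, link_bin, link_lib, lint_clean, publish_ok, rollback_ready, run_integ, run_unit, src_changed, tag_release, tests_changed} — 27 facts.

27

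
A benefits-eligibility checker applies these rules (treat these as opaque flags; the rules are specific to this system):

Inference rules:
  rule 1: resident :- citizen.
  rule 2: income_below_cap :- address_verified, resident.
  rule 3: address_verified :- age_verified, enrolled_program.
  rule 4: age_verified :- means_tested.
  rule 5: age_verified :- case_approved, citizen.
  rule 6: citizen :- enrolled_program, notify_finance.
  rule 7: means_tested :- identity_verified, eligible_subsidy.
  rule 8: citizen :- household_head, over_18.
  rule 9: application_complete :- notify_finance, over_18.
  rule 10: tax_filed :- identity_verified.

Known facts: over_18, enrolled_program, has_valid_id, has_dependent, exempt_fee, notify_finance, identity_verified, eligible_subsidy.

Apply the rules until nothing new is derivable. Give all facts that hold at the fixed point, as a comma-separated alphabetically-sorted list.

Round 1 — rule 6, rule 7, rule 9, rule 10, derive citizen, means_tested, application_complete, tax_filed.
Round 2 — rule 1, rule 4, derive resident, age_verified.
Round 3 — rule 3, derive address_verified.
Round 4 — rule 2, derive income_below_cap.

address_verified, age_verified, application_complete, citizen, eligible_subsidy, enrolled_program, exempt_fee, has_dependent, has_valid_id, identity_verified, income_below_cap, means_tested, notify_finance, over_18, resident, tax_filed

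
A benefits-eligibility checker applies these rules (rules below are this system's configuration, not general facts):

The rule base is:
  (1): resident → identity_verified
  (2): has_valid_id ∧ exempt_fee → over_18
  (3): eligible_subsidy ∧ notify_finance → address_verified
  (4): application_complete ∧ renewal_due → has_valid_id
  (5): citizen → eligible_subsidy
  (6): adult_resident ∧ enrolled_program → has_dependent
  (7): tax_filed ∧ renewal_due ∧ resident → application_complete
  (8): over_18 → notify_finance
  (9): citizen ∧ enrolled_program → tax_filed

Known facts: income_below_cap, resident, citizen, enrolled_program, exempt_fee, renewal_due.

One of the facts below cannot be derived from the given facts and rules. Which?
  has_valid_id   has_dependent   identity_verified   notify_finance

Round 1 — (1), (5), (9), derive identity_verified, eligible_subsidy, tax_filed.
Round 2 — (7), derive application_complete.
Round 3 — (4), derive has_valid_id.
Round 4 — (2), derive over_18.
Round 5 — (8), derive notify_finance.
Round 6 — (3), derive address_verified.
Derived: has_valid_id (round 3), identity_verified (round 1), notify_finance (round 5). has_dependent never appears in any round.

has_dependent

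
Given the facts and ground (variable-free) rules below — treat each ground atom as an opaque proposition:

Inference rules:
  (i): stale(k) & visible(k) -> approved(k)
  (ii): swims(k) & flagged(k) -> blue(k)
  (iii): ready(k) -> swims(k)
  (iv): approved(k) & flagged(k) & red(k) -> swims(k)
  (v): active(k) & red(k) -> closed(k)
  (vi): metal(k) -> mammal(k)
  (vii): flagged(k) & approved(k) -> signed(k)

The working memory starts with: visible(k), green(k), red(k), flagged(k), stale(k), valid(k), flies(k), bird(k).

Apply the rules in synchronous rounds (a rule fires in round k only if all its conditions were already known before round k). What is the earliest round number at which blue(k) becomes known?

3

Round 1: (i) [stale(k) & visible(k) -> approved(k)]. Adds approved(k).
Round 2: (iv) [approved(k) & flagged(k) & red(k) -> swims(k)]; (vii) [flagged(k) & approved(k) -> signed(k)]. Adds swims(k), signed(k).
Round 3: (ii) [swims(k) & flagged(k) -> blue(k)]. Adds blue(k).
blue(k) first appears in round 3.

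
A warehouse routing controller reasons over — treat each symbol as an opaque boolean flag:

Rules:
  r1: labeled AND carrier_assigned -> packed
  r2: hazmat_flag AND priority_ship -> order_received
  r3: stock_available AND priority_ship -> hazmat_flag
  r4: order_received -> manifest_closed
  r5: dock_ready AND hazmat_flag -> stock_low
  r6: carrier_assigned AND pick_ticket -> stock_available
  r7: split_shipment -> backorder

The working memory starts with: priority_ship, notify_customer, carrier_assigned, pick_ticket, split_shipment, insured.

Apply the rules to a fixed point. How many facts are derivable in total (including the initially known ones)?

[1] r6 [carrier_assigned AND pick_ticket -> stock_available]; r7 [split_shipment -> backorder]. ⇒ new: stock_available, backorder.
[2] r3 [stock_available AND priority_ship -> hazmat_flag]. ⇒ new: hazmat_flag.
[3] r2 [hazmat_flag AND priority_ship -> order_received]. ⇒ new: order_received.
[4] r4 [order_received -> manifest_closed]. ⇒ new: manifest_closed.
Closure: {backorder, carrier_assigned, hazmat_flag, insured, manifest_closed, notify_customer, order_received, pick_ticket, priority_ship, split_shipment, stock_available} — 11 facts.

11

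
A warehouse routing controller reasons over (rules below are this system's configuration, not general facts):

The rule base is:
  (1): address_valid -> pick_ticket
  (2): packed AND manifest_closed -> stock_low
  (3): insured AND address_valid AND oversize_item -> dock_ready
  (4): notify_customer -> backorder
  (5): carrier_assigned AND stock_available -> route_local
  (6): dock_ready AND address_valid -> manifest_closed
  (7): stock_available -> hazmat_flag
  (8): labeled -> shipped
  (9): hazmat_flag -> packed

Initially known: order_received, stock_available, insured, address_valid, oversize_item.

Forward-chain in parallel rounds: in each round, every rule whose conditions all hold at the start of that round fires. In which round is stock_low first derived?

Round 1 fires (1), (3), (7), giving pick_ticket, dock_ready, hazmat_flag.
Round 2 fires (6), (9), giving manifest_closed, packed.
Round 3 fires (2), giving stock_low.
stock_low first appears in round 3.

3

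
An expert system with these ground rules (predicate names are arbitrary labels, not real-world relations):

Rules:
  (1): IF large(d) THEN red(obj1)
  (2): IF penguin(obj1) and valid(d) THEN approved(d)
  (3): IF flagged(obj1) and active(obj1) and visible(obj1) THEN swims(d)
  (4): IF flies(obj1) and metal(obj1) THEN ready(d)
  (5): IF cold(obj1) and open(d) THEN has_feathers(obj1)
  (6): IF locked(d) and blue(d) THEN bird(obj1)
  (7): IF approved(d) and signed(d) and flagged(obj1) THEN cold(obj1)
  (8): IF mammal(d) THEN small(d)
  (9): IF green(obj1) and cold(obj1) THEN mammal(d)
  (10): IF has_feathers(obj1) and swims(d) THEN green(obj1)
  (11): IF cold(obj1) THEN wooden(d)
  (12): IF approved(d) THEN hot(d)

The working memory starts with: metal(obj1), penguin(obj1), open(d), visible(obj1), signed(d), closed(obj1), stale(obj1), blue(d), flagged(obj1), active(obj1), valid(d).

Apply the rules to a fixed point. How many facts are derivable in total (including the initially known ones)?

[1] (2) [IF penguin(obj1) and valid(d) THEN approved(d)]; (3) [IF flagged(obj1) and active(obj1) and visible(obj1) THEN swims(d)]. ⇒ new: approved(d), swims(d).
[2] (7) [IF approved(d) and signed(d) and flagged(obj1) THEN cold(obj1)]; (12) [IF approved(d) THEN hot(d)]. ⇒ new: cold(obj1), hot(d).
[3] (5) [IF cold(obj1) and open(d) THEN has_feathers(obj1)]; (11) [IF cold(obj1) THEN wooden(d)]. ⇒ new: has_feathers(obj1), wooden(d).
[4] (10) [IF has_feathers(obj1) and swims(d) THEN green(obj1)]. ⇒ new: green(obj1).
[5] (9) [IF green(obj1) and cold(obj1) THEN mammal(d)]. ⇒ new: mammal(d).
[6] (8) [IF mammal(d) THEN small(d)]. ⇒ new: small(d).
Closure: {active(obj1), approved(d), blue(d), closed(obj1), cold(obj1), flagged(obj1), green(obj1), has_feathers(obj1), hot(d), mammal(d), metal(obj1), open(d), penguin(obj1), signed(d), small(d), stale(obj1), swims(d), valid(d), visible(obj1), wooden(d)} — 20 facts.

20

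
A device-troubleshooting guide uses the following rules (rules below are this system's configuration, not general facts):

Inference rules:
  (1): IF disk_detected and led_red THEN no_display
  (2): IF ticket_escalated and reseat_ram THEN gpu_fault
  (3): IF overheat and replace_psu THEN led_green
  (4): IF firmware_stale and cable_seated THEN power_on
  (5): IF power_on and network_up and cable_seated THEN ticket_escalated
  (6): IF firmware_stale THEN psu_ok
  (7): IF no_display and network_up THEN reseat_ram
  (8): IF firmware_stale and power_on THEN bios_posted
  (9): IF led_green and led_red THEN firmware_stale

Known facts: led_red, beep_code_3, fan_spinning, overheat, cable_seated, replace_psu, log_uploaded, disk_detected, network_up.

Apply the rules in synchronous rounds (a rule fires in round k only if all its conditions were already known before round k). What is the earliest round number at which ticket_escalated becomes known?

[1] (1) [IF disk_detected and led_red THEN no_display]; (3) [IF overheat and replace_psu THEN led_green]. ⇒ new: no_display, led_green.
[2] (7) [IF no_display and network_up THEN reseat_ram]; (9) [IF led_green and led_red THEN firmware_stale]. ⇒ new: reseat_ram, firmware_stale.
[3] (4) [IF firmware_stale and cable_seated THEN power_on]; (6) [IF firmware_stale THEN psu_ok]. ⇒ new: power_on, psu_ok.
[4] (5) [IF power_on and network_up and cable_seated THEN ticket_escalated]; (8) [IF firmware_stale and power_on THEN bios_posted]. ⇒ new: ticket_escalated, bios_posted.
ticket_escalated first appears in round 4.

4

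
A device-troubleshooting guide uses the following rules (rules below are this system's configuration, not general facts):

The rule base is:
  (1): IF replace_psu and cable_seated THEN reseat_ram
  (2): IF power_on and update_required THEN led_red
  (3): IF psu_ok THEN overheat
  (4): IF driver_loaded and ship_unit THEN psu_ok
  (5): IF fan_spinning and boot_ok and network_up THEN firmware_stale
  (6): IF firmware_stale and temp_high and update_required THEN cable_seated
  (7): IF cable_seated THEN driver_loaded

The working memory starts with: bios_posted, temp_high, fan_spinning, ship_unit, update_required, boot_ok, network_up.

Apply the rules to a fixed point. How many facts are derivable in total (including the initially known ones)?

Round 1 — (5), derive firmware_stale.
Round 2 — (6), derive cable_seated.
Round 3 — (7), derive driver_loaded.
Round 4 — (4), derive psu_ok.
Round 5 — (3), derive overheat.
Closure: {bios_posted, boot_ok, cable_seated, driver_loaded, fan_spinning, firmware_stale, network_up, overheat, psu_ok, ship_unit, temp_high, update_required} — 12 facts.

12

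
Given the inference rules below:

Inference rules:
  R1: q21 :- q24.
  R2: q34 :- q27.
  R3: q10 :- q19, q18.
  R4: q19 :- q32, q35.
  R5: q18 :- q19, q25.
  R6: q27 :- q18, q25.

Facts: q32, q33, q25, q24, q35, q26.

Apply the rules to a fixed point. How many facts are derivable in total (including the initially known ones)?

12

Round 1: R1 [q21 :- q24.]; R4 [q19 :- q32, q35.]. Adds q21, q19.
Round 2: R5 [q18 :- q19, q25.]. Adds q18.
Round 3: R3 [q10 :- q19, q18.]; R6 [q27 :- q18, q25.]. Adds q10, q27.
Round 4: R2 [q34 :- q27.]. Adds q34.
Closure: {q10, q18, q19, q21, q24, q25, q26, q27, q32, q33, q34, q35} — 12 facts.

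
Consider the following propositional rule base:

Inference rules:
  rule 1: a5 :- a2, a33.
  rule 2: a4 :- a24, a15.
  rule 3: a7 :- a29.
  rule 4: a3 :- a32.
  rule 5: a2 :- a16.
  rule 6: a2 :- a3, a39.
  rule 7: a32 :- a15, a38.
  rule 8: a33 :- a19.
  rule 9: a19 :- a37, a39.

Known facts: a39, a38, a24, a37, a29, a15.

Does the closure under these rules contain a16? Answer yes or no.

no

Round 1: rule 2 [a4 :- a24, a15.]; rule 3 [a7 :- a29.]; rule 7 [a32 :- a15, a38.]; rule 9 [a19 :- a37, a39.]. Adds a4, a7, a32, a19.
Round 2: rule 4 [a3 :- a32.]; rule 8 [a33 :- a19.]. Adds a3, a33.
Round 3: rule 6 [a2 :- a3, a39.]. Adds a2.
Round 4: rule 1 [a5 :- a2, a33.]. Adds a5.
Fixed point reached. No rule has a16 as a consequent, and it is not given.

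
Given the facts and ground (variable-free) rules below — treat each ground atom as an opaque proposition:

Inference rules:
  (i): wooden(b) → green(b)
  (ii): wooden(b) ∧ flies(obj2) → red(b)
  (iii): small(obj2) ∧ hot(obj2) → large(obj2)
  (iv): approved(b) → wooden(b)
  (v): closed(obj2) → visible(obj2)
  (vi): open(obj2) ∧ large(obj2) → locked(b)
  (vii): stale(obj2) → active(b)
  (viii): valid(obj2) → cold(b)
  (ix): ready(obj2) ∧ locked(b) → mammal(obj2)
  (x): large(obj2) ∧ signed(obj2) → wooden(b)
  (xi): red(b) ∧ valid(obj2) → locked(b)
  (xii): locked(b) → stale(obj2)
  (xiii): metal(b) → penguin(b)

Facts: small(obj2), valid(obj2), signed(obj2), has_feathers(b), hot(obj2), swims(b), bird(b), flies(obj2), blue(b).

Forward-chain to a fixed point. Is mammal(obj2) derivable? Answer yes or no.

[1] (iii) [small(obj2) ∧ hot(obj2) → large(obj2)]; (viii) [valid(obj2) → cold(b)]. ⇒ new: large(obj2), cold(b).
[2] (x) [large(obj2) ∧ signed(obj2) → wooden(b)]. ⇒ new: wooden(b).
[3] (i) [wooden(b) → green(b)]; (ii) [wooden(b) ∧ flies(obj2) → red(b)]. ⇒ new: green(b), red(b).
[4] (xi) [red(b) ∧ valid(obj2) → locked(b)]. ⇒ new: locked(b).
[5] (xii) [locked(b) → stale(obj2)]. ⇒ new: stale(obj2).
[6] (vii) [stale(obj2) → active(b)]. ⇒ new: active(b).
Fixed point reached. mammal(obj2) is concluded only by (ix); (ix) needs ready(obj2) (never derived).

no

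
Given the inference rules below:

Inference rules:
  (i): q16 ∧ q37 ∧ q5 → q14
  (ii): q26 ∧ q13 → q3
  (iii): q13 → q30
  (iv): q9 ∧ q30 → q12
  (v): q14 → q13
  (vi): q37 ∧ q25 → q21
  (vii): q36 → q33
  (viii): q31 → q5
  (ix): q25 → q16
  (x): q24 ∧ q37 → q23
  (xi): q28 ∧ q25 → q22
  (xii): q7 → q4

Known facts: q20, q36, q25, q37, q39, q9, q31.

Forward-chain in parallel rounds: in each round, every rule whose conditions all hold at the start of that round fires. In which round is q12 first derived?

5

Round 1: (vi) [q37 ∧ q25 → q21]; (vii) [q36 → q33]; (viii) [q31 → q5]; (ix) [q25 → q16]. New: q21, q33, q5, q16.
Round 2: (i) [q16 ∧ q37 ∧ q5 → q14]. New: q14.
Round 3: (v) [q14 → q13]. New: q13.
Round 4: (iii) [q13 → q30]. New: q30.
Round 5: (iv) [q9 ∧ q30 → q12]. New: q12.
q12 first appears in round 5.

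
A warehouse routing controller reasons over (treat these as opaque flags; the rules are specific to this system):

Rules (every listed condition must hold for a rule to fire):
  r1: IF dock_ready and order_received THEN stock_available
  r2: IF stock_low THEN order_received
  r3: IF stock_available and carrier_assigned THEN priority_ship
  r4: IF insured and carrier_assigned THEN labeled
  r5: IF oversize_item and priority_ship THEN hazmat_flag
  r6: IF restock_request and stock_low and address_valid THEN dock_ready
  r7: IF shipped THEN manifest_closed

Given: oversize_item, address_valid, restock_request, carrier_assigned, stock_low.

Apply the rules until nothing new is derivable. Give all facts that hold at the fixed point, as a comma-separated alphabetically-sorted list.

Round 1: r2 [IF stock_low THEN order_received]; r6 [IF restock_request and stock_low and address_valid THEN dock_ready]. New: order_received, dock_ready.
Round 2: r1 [IF dock_ready and order_received THEN stock_available]. New: stock_available.
Round 3: r3 [IF stock_available and carrier_assigned THEN priority_ship]. New: priority_ship.
Round 4: r5 [IF oversize_item and priority_ship THEN hazmat_flag]. New: hazmat_flag.

address_valid, carrier_assigned, dock_ready, hazmat_flag, order_received, oversize_item, priority_ship, restock_request, stock_available, stock_low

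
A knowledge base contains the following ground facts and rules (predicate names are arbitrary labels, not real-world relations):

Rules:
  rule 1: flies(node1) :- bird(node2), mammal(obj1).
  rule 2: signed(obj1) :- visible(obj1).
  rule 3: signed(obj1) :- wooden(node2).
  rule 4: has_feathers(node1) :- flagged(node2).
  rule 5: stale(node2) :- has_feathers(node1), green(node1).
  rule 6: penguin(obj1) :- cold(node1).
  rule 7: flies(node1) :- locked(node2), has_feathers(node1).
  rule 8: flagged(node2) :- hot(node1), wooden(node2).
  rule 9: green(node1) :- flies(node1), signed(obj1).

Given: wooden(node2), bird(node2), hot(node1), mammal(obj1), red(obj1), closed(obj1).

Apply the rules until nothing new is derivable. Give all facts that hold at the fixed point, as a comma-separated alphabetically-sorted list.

Round 1: rule 1 [flies(node1) :- bird(node2), mammal(obj1).]; rule 3 [signed(obj1) :- wooden(node2).]; rule 8 [flagged(node2) :- hot(node1), wooden(node2).]. New: flies(node1), signed(obj1), flagged(node2).
Round 2: rule 4 [has_feathers(node1) :- flagged(node2).]; rule 9 [green(node1) :- flies(node1), signed(obj1).]. New: has_feathers(node1), green(node1).
Round 3: rule 5 [stale(node2) :- has_feathers(node1), green(node1).]. New: stale(node2).

bird(node2), closed(obj1), flagged(node2), flies(node1), green(node1), has_feathers(node1), hot(node1), mammal(obj1), red(obj1), signed(obj1), stale(node2), wooden(node2)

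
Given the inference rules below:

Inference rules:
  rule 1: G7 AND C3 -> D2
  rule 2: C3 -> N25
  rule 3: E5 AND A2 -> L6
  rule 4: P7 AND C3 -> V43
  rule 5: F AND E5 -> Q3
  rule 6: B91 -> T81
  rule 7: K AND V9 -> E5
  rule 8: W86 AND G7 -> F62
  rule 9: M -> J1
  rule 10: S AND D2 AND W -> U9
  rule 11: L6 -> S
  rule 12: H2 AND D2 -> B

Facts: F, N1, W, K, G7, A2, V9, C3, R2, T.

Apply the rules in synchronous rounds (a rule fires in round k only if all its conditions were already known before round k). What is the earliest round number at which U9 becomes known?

Round 1: rule 1 [G7 AND C3 -> D2]; rule 2 [C3 -> N25]; rule 7 [K AND V9 -> E5]. New: D2, N25, E5.
Round 2: rule 3 [E5 AND A2 -> L6]; rule 5 [F AND E5 -> Q3]. New: L6, Q3.
Round 3: rule 11 [L6 -> S]. New: S.
Round 4: rule 10 [S AND D2 AND W -> U9]. New: U9.
U9 first appears in round 4.

4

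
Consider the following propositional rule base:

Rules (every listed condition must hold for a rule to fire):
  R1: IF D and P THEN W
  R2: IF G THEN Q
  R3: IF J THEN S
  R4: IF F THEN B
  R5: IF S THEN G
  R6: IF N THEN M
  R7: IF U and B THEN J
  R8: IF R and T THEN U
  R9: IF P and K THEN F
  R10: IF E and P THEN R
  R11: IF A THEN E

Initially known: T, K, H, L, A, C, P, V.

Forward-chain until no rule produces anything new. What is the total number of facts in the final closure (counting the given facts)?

17

Round 1: R9 [IF P and K THEN F]; R11 [IF A THEN E]. Adds F, E.
Round 2: R4 [IF F THEN B]; R10 [IF E and P THEN R]. Adds B, R.
Round 3: R8 [IF R and T THEN U]. Adds U.
Round 4: R7 [IF U and B THEN J]. Adds J.
Round 5: R3 [IF J THEN S]. Adds S.
Round 6: R5 [IF S THEN G]. Adds G.
Round 7: R2 [IF G THEN Q]. Adds Q.
Closure: {A, B, C, E, F, G, H, J, K, L, P, Q, R, S, T, U, V} — 17 facts.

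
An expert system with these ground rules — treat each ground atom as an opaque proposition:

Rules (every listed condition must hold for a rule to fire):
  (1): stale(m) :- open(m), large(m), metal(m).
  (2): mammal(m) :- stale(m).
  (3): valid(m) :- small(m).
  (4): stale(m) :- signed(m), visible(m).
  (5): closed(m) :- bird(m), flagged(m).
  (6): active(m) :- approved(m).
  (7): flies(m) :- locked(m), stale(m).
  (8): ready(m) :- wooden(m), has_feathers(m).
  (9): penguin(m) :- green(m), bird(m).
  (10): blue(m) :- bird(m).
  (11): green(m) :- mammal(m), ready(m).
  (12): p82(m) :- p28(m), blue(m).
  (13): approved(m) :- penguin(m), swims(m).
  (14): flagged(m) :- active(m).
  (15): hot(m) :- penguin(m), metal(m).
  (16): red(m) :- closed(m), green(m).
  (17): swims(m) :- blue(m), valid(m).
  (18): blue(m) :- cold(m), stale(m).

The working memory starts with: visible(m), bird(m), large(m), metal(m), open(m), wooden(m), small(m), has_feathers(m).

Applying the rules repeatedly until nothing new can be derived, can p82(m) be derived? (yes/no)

no

Round 1 fires (1), (3), (8), (10), giving stale(m), valid(m), ready(m), blue(m).
Round 2 fires (2), (17), giving mammal(m), swims(m).
Round 3 fires (11), giving green(m).
Round 4 fires (9), giving penguin(m).
Round 5 fires (13), (15), giving approved(m), hot(m).
Round 6 fires (6), giving active(m).
Round 7 fires (14), giving flagged(m).
Round 8 fires (5), giving closed(m).
Round 9 fires (16), giving red(m).
Fixed point reached. p82(m) is concluded only by (12); (12) needs p28(m) (never derived).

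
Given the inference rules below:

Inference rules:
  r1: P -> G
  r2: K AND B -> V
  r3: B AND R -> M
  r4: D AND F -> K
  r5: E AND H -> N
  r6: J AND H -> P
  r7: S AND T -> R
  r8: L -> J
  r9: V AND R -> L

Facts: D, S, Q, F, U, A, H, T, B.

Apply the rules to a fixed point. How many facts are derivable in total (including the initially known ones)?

17

Round 1: r4 [D AND F -> K]; r7 [S AND T -> R]. New: K, R.
Round 2: r2 [K AND B -> V]; r3 [B AND R -> M]. New: V, M.
Round 3: r9 [V AND R -> L]. New: L.
Round 4: r8 [L -> J]. New: J.
Round 5: r6 [J AND H -> P]. New: P.
Round 6: r1 [P -> G]. New: G.
Closure: {A, B, D, F, G, H, J, K, L, M, P, Q, R, S, T, U, V} — 17 facts.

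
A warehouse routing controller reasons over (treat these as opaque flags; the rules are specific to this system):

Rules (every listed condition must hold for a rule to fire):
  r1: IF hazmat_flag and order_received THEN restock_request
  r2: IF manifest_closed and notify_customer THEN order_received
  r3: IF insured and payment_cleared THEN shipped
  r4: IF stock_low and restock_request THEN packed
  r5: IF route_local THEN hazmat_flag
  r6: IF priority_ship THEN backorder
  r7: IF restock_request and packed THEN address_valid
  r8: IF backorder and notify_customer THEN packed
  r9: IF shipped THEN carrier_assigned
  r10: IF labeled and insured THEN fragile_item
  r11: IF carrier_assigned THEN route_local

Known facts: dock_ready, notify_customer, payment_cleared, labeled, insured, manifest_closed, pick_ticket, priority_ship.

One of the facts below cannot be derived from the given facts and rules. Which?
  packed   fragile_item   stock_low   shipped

Round 1 — r2, r3, r6, r10, derive order_received, shipped, backorder, fragile_item.
Round 2 — r8, r9, derive packed, carrier_assigned.
Round 3 — r11, derive route_local.
Round 4 — r5, derive hazmat_flag.
Round 5 — r1, derive restock_request.
Round 6 — r7, derive address_valid.
Derived: fragile_item (round 1), shipped (round 1), packed (round 2). stock_low never appears in any round.

stock_low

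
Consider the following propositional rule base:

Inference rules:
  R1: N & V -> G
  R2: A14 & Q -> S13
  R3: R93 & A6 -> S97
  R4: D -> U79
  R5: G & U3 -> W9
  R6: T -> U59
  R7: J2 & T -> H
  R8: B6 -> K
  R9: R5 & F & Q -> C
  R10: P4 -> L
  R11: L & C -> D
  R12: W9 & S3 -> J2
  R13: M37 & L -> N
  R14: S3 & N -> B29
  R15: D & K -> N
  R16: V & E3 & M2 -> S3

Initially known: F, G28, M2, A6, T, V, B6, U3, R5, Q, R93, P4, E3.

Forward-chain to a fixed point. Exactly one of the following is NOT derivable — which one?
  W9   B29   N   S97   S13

[1] R3 [R93 & A6 -> S97]; R6 [T -> U59]; R8 [B6 -> K]; R9 [R5 & F & Q -> C]; R10 [P4 -> L]; R16 [V & E3 & M2 -> S3]. ⇒ new: S97, U59, K, C, L, S3.
[2] R11 [L & C -> D]. ⇒ new: D.
[3] R4 [D -> U79]; R15 [D & K -> N]. ⇒ new: U79, N.
[4] R1 [N & V -> G]; R14 [S3 & N -> B29]. ⇒ new: G, B29.
[5] R5 [G & U3 -> W9]. ⇒ new: W9.
[6] R12 [W9 & S3 -> J2]. ⇒ new: J2.
[7] R7 [J2 & T -> H]. ⇒ new: H.
Derived: B29 (round 4), S97 (round 1), N (round 3), W9 (round 5). S13 never appears in any round.

S13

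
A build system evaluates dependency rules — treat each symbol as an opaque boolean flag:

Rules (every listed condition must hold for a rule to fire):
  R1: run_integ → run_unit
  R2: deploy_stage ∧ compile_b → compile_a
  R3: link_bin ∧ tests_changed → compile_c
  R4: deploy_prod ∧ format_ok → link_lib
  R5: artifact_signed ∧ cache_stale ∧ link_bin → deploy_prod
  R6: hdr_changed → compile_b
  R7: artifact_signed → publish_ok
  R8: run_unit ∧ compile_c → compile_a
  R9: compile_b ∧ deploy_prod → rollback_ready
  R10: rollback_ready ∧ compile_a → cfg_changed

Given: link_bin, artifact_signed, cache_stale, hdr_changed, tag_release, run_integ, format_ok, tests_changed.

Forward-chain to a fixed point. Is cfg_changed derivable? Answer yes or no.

Round 1 — R1, R3, R5, R6, R7, derive run_unit, compile_c, deploy_prod, compile_b, publish_ok.
Round 2 — R4, R8, R9, derive link_lib, compile_a, rollback_ready.
Round 3 — R10, derive cfg_changed.
cfg_changed appears in round 3, so it is derivable.

yes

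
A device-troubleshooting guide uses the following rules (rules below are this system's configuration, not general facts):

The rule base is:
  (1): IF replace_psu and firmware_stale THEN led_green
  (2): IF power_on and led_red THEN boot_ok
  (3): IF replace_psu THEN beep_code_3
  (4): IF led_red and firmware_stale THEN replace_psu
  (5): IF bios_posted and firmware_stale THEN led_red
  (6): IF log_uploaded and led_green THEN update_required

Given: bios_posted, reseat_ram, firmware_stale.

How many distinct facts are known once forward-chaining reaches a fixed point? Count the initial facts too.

7

Round 1 fires (5), giving led_red.
Round 2 fires (4), giving replace_psu.
Round 3 fires (1), (3), giving led_green, beep_code_3.
Closure: {beep_code_3, bios_posted, firmware_stale, led_green, led_red, replace_psu, reseat_ram} — 7 facts.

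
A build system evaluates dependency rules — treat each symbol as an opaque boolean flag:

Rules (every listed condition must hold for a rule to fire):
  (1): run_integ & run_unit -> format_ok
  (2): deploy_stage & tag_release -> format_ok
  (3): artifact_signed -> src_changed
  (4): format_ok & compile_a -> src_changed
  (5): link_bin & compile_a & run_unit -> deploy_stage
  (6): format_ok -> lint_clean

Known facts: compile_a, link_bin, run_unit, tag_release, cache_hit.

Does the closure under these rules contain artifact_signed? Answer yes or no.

Round 1: (5) [link_bin & compile_a & run_unit -> deploy_stage]. New: deploy_stage.
Round 2: (2) [deploy_stage & tag_release -> format_ok]. New: format_ok.
Round 3: (4) [format_ok & compile_a -> src_changed]; (6) [format_ok -> lint_clean]. New: src_changed, lint_clean.
Fixed point reached. No rule has artifact_signed as a consequent, and it is not given.

no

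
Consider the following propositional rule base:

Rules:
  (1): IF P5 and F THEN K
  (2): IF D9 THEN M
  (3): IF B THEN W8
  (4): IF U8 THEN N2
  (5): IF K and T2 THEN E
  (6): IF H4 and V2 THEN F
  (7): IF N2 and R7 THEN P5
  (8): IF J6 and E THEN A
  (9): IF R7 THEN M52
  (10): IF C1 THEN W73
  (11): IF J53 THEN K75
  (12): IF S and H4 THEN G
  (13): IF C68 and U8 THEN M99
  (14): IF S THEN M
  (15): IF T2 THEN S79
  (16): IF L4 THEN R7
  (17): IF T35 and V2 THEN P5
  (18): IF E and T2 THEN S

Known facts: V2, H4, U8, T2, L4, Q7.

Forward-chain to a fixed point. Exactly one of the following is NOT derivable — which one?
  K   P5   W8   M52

Round 1: (4) [IF U8 THEN N2]; (6) [IF H4 and V2 THEN F]; (15) [IF T2 THEN S79]; (16) [IF L4 THEN R7]. New: N2, F, S79, R7.
Round 2: (7) [IF N2 and R7 THEN P5]; (9) [IF R7 THEN M52]. New: P5, M52.
Round 3: (1) [IF P5 and F THEN K]. New: K.
Round 4: (5) [IF K and T2 THEN E]. New: E.
Round 5: (18) [IF E and T2 THEN S]. New: S.
Round 6: (12) [IF S and H4 THEN G]; (14) [IF S THEN M]. New: G, M.
Derived: M52 (round 2), K (round 3), P5 (round 2). W8 never appears in any round.

W8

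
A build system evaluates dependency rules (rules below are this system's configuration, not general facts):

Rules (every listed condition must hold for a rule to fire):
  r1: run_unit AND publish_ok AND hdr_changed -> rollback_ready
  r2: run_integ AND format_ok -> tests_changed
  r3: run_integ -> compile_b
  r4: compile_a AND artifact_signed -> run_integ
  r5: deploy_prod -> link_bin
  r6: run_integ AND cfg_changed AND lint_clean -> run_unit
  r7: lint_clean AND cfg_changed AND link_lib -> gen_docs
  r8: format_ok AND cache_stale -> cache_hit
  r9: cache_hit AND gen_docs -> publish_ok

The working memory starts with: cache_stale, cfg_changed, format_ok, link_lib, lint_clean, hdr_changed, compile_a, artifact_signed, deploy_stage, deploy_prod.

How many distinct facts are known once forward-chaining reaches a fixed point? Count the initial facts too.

19

Round 1 fires r4, r5, r7, r8, giving run_integ, link_bin, gen_docs, cache_hit.
Round 2 fires r2, r3, r6, r9, giving tests_changed, compile_b, run_unit, publish_ok.
Round 3 fires r1, giving rollback_ready.
Closure: {artifact_signed, cache_hit, cache_stale, cfg_changed, compile_a, compile_b, deploy_prod, deploy_stage, format_ok, gen_docs, hdr_changed, link_bin, link_lib, lint_clean, publish_ok, rollback_ready, run_integ, run_unit, tests_changed} — 19 facts.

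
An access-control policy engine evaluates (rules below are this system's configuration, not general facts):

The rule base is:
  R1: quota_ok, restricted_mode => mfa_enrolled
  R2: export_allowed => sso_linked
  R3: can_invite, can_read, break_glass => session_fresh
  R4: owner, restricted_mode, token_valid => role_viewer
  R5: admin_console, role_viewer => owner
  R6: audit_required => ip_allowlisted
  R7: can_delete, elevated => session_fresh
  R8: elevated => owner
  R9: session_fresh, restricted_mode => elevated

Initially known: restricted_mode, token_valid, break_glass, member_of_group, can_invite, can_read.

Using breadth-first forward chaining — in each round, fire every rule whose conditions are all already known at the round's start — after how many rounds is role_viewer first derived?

Round 1: R3 [can_invite, can_read, break_glass => session_fresh]. New: session_fresh.
Round 2: R9 [session_fresh, restricted_mode => elevated]. New: elevated.
Round 3: R8 [elevated => owner]. New: owner.
Round 4: R4 [owner, restricted_mode, token_valid => role_viewer]. New: role_viewer.
role_viewer first appears in round 4.

4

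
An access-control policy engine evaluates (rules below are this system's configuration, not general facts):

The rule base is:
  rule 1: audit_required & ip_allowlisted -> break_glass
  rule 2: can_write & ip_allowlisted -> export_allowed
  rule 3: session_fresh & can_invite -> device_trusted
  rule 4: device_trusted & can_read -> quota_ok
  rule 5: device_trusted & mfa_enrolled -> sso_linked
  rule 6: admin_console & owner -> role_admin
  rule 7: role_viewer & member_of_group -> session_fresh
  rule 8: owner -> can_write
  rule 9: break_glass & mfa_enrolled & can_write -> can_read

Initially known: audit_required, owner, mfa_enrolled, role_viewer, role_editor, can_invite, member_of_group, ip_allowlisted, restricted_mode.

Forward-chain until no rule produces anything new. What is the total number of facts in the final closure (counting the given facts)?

Round 1: rule 1 [audit_required & ip_allowlisted -> break_glass]; rule 7 [role_viewer & member_of_group -> session_fresh]; rule 8 [owner -> can_write]. New: break_glass, session_fresh, can_write.
Round 2: rule 2 [can_write & ip_allowlisted -> export_allowed]; rule 3 [session_fresh & can_invite -> device_trusted]; rule 9 [break_glass & mfa_enrolled & can_write -> can_read]. New: export_allowed, device_trusted, can_read.
Round 3: rule 4 [device_trusted & can_read -> quota_ok]; rule 5 [device_trusted & mfa_enrolled -> sso_linked]. New: quota_ok, sso_linked.
Closure: {audit_required, break_glass, can_invite, can_read, can_write, device_trusted, export_allowed, ip_allowlisted, member_of_group, mfa_enrolled, owner, quota_ok, restricted_mode, role_editor, role_viewer, session_fresh, sso_linked} — 17 facts.

17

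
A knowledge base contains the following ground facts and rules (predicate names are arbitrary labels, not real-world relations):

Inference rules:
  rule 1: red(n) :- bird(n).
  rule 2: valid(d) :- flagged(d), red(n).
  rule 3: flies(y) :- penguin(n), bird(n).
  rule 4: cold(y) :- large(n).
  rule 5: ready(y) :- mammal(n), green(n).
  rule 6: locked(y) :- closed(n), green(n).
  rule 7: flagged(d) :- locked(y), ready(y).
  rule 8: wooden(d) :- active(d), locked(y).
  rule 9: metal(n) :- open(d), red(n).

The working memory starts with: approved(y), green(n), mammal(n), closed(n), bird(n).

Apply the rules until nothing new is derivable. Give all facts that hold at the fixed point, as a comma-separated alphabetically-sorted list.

Round 1 — rule 1, rule 5, rule 6, derive red(n), ready(y), locked(y).
Round 2 — rule 7, derive flagged(d).
Round 3 — rule 2, derive valid(d).

approved(y), bird(n), closed(n), flagged(d), green(n), locked(y), mammal(n), ready(y), red(n), valid(d)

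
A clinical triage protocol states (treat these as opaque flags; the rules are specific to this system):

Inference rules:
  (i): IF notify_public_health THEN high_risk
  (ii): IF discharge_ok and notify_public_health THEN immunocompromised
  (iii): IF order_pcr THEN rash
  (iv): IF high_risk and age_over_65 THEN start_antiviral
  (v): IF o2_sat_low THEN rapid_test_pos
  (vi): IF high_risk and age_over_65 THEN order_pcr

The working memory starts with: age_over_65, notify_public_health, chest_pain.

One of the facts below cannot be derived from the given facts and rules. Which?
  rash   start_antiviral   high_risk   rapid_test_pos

rapid_test_pos

Round 1 fires (i), giving high_risk.
Round 2 fires (iv), (vi), giving start_antiviral, order_pcr.
Round 3 fires (iii), giving rash.
Derived: start_antiviral (round 2), rash (round 3), high_risk (round 1). rapid_test_pos never appears in any round.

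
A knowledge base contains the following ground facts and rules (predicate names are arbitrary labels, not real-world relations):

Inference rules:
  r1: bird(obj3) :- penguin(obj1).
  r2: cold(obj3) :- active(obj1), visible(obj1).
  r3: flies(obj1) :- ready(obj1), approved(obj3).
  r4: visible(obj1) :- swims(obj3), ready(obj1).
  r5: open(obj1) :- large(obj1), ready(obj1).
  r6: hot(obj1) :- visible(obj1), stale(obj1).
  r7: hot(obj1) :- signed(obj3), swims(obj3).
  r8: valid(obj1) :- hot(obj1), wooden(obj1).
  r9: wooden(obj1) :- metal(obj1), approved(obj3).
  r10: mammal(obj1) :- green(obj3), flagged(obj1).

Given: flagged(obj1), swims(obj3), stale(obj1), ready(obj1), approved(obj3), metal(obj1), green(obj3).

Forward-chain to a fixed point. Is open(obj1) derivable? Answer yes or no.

no

Round 1 — r3, r4, r9, r10, derive flies(obj1), visible(obj1), wooden(obj1), mammal(obj1).
Round 2 — r6, derive hot(obj1).
Round 3 — r8, derive valid(obj1).
Fixed point reached. open(obj1) is concluded only by r5; r5 needs large(obj1) (never derived).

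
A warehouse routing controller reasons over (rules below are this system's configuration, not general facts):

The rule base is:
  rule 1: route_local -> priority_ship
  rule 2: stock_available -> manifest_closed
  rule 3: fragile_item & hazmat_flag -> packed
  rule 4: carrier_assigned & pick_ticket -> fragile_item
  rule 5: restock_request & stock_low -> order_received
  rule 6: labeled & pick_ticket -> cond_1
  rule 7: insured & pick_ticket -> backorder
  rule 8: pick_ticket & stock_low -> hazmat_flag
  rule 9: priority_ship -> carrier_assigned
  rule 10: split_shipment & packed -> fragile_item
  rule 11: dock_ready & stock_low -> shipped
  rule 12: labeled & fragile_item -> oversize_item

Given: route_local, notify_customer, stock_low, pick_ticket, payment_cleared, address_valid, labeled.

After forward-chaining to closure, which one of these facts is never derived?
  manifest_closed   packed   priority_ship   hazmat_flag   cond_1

manifest_closed

[1] rule 1 [route_local -> priority_ship]; rule 6 [labeled & pick_ticket -> cond_1]; rule 8 [pick_ticket & stock_low -> hazmat_flag]. ⇒ new: priority_ship, cond_1, hazmat_flag.
[2] rule 9 [priority_ship -> carrier_assigned]. ⇒ new: carrier_assigned.
[3] rule 4 [carrier_assigned & pick_ticket -> fragile_item]. ⇒ new: fragile_item.
[4] rule 3 [fragile_item & hazmat_flag -> packed]; rule 12 [labeled & fragile_item -> oversize_item]. ⇒ new: packed, oversize_item.
Derived: priority_ship (round 1), cond_1 (round 1), packed (round 4), hazmat_flag (round 1). manifest_closed never appears in any round.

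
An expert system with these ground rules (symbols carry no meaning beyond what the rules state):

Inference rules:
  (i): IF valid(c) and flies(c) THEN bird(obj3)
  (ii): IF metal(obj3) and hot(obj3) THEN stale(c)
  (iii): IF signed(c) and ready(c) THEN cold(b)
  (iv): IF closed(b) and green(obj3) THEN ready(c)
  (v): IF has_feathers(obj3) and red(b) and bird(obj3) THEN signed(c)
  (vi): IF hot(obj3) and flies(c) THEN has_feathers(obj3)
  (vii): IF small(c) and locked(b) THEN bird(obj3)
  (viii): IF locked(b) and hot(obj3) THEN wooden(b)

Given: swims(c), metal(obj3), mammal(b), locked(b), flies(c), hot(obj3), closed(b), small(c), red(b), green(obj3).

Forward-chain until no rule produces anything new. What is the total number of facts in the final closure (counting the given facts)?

17

Round 1 fires (ii), (iv), (vi), (vii), (viii), giving stale(c), ready(c), has_feathers(obj3), bird(obj3), wooden(b).
Round 2 fires (v), giving signed(c).
Round 3 fires (iii), giving cold(b).
Closure: {bird(obj3), closed(b), cold(b), flies(c), green(obj3), has_feathers(obj3), hot(obj3), locked(b), mammal(b), metal(obj3), ready(c), red(b), signed(c), small(c), stale(c), swims(c), wooden(b)} — 17 facts.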